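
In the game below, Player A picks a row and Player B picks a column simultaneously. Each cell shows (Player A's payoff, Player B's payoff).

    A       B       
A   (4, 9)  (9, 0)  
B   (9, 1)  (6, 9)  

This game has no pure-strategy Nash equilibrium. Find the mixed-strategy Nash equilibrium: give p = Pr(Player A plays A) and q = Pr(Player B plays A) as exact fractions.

In a mixed NE each player is indifferent between their pure strategies, so the opponent's mix sets the indifference.
Player B indifferent between A and B: p·9 + (1−p)·1 = p·0 + (1−p)·9 ⟹ 1 + 8p = 9 + (-9)p ⟹ p = 8/17.
Player A indifferent between A and B: q·4 + (1−q)·9 = q·9 + (1−q)·6 ⟹ 9 + (-5)q = 6 + 3q ⟹ q = 3/8.

p = 8/17, q = 3/8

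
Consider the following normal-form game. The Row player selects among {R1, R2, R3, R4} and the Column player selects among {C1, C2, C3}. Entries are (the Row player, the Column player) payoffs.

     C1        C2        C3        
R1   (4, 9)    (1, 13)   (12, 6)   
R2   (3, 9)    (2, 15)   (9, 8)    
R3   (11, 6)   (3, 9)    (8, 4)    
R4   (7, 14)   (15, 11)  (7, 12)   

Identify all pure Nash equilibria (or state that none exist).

None

Find each player's best response to every opponent strategy; NE are the intersections.
The Row player's best responses — vs C1: R3 (payoff 11); vs C2: R4 (payoff 15); vs C3: R1 (payoff 12).
The Column player's best responses — vs R1: C2 (payoff 13); vs R2: C2 (payoff 15); vs R3: C2 (payoff 9); vs R4: C1 (payoff 14).
No cell has both players best-responding. For instance, the Row player's best reply to C1 is R3, but against R3 the Column player prefers C2 over C1.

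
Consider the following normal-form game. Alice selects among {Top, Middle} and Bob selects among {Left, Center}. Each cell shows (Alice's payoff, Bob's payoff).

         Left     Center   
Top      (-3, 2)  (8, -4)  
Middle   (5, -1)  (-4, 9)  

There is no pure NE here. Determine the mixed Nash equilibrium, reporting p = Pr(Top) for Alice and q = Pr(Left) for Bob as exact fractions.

p = 5/8, q = 3/5

In a mixed NE each player is indifferent between their pure strategies, so the opponent's mix sets the indifference.
Bob indifferent between Left and Center: p·2 + (1−p)·(-1) = p·(-4) + (1−p)·9 ⟹ (-1) + 3p = 9 + (-13)p ⟹ p = 5/8.
Alice indifferent between Top and Middle: q·(-3) + (1−q)·8 = q·5 + (1−q)·(-4) ⟹ 8 + (-11)q = (-4) + 9q ⟹ q = 3/5.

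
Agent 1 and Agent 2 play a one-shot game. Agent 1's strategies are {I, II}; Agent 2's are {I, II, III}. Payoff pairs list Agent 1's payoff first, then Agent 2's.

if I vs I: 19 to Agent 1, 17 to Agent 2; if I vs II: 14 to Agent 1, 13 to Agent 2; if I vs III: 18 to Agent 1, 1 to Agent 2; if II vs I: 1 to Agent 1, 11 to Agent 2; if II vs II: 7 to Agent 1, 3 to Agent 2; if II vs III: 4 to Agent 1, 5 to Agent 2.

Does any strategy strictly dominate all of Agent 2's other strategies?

I

A strategy is strictly dominant if it gives Agent 2 a strictly higher payoff than every other strategy, against every choice by the opponent.
I strictly dominates: vs I: 17 > each of {13, 1}; vs II: 11 > each of {3, 5}.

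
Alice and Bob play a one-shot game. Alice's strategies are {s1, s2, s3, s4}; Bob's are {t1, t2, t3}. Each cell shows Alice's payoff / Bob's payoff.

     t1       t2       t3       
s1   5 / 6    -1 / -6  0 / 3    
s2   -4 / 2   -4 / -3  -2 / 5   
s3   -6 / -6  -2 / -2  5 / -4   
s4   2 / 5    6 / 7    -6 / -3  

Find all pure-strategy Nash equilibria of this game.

(s1, t1) and (s4, t2)

Check mutual best responses: a cell is a NE iff neither player can gain by unilaterally deviating.
Alice's best responses — vs t1: s1 (payoff 5); vs t2: s4 (payoff 6); vs t3: s3 (payoff 5).
Bob's best responses — vs s1: t1 (payoff 6); vs s2: t3 (payoff 5); vs s3: t2 (payoff -2); vs s4: t2 (payoff 7).
Mutual best responses occur at (s1, t1) and (s4, t2); at each, neither player gains by switching.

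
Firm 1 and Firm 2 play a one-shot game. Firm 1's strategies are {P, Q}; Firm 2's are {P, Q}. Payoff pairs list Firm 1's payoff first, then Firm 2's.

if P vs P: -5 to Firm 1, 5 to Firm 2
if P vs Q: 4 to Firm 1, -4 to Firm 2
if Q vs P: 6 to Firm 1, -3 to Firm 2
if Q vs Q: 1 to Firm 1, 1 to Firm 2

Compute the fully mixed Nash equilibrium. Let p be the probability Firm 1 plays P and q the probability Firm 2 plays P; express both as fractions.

p = 4/13, q = 3/14

In a mixed NE each player is indifferent between their pure strategies, so the opponent's mix sets the indifference.
Firm 2 indifferent between P and Q: p·5 + (1−p)·(-3) = p·(-4) + (1−p)·1 ⟹ (-3) + 8p = 1 + (-5)p ⟹ p = 4/13.
Firm 1 indifferent between P and Q: q·(-5) + (1−q)·4 = q·6 + (1−q)·1 ⟹ 4 + (-9)q = 1 + 5q ⟹ q = 3/14.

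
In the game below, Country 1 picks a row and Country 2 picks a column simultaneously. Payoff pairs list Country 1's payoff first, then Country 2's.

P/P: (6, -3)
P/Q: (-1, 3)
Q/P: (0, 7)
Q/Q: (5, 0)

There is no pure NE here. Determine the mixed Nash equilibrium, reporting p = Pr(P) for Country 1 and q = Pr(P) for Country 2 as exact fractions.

p = 7/13, q = 1/2

Each player's mixing probability is pinned down by making the *other* player indifferent.
Country 2 indifferent between P and Q: p·(-3) + (1−p)·7 = p·3 + (1−p)·0 ⟹ 7 + (-10)p = 0 + 3p ⟹ p = 7/13.
Country 1 indifferent between P and Q: q·6 + (1−q)·(-1) = q·0 + (1−q)·5 ⟹ (-1) + 7q = 5 + (-5)q ⟹ q = 1/2.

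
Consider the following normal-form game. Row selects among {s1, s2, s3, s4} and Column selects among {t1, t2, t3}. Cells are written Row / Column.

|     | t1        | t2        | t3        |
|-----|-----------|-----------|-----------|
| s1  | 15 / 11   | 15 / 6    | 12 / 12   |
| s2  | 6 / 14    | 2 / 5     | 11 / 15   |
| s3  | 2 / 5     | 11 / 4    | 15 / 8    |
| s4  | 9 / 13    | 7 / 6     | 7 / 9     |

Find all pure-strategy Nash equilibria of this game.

Check mutual best responses: a cell is a NE iff neither player can gain by unilaterally deviating.
Row's best responses — vs t1: s1 (payoff 15); vs t2: s1 (payoff 15); vs t3: s3 (payoff 15).
Column's best responses — vs s1: t3 (payoff 12); vs s2: t3 (payoff 15); vs s3: t3 (payoff 8); vs s4: t1 (payoff 13).
The only mutual best response is (s3, t3); neither player gains by switching there.

(s3, t3)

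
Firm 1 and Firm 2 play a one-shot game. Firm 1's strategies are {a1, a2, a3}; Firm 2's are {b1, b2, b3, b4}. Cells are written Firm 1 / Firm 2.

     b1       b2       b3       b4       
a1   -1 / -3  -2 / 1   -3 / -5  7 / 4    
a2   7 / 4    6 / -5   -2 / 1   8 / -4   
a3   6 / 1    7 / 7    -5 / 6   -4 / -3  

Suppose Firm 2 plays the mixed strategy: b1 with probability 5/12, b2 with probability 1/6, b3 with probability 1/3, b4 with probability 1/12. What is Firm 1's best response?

a2

Compute Firm 1's expected payoff from each pure strategy against the given mix.
a1: (5/12)·(-1) + (1/6)·(-2) + (1/3)·(-3) + (1/12)·7 = -7/6
a2: (5/12)·7 + (1/6)·6 + (1/3)·(-2) + (1/12)·8 = 47/12
a3: (5/12)·6 + (1/6)·7 + (1/3)·(-5) + (1/12)·(-4) = 5/3
Highest expected payoff is 47/12, from a2.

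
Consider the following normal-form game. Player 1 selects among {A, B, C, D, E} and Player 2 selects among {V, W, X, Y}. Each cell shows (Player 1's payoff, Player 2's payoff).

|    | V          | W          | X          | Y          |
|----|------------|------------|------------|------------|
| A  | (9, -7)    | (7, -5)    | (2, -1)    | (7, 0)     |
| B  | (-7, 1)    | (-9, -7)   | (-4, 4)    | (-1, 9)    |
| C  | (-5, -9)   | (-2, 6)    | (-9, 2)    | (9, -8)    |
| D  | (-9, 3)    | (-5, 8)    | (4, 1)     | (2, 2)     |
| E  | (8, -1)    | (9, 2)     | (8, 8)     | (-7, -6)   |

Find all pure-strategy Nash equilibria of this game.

Check mutual best responses: a cell is a NE iff neither player can gain by unilaterally deviating.
Player 1's best responses — vs V: A (payoff 9); vs W: E (payoff 9); vs X: E (payoff 8); vs Y: C (payoff 9).
Player 2's best responses — vs A: Y (payoff 0); vs B: Y (payoff 9); vs C: W (payoff 6); vs D: W (payoff 8); vs E: X (payoff 8).
The only mutual best response is (E, X); neither player gains by switching there.

(E, X)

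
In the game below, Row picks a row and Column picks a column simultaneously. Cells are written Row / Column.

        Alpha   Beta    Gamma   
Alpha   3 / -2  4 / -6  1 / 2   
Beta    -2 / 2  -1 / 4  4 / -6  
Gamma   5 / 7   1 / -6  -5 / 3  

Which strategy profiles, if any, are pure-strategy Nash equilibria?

(Gamma, Alpha)

Find each player's best response to every opponent strategy; NE are the intersections.
Row's best responses — vs Alpha: Gamma (payoff 5); vs Beta: Alpha (payoff 4); vs Gamma: Beta (payoff 4).
Column's best responses — vs Alpha: Gamma (payoff 2); vs Beta: Beta (payoff 4); vs Gamma: Alpha (payoff 7).
The only mutual best response is (Gamma, Alpha); neither player gains by switching there.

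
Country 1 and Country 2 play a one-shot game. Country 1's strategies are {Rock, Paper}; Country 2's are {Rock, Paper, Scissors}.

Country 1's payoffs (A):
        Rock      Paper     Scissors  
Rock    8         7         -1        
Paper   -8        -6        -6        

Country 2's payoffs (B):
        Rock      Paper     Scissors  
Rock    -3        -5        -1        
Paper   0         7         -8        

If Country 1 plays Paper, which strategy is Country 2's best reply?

Paper

With Country 1 fixed at Paper, Country 2's payoffs are: Rock → 0, Paper → 7, Scissors → -8.
The maximum is 7, achieved by Paper.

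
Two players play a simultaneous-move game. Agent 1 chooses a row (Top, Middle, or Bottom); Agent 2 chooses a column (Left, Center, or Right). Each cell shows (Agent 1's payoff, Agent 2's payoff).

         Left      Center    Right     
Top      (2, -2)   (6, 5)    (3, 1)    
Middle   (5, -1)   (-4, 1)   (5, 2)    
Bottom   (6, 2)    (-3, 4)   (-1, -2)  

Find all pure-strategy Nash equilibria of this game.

(Top, Center) and (Middle, Right)

Check mutual best responses: a cell is a NE iff neither player can gain by unilaterally deviating.
Agent 1's best responses — vs Left: Bottom (payoff 6); vs Center: Top (payoff 6); vs Right: Middle (payoff 5).
Agent 2's best responses — vs Top: Center (payoff 5); vs Middle: Right (payoff 2); vs Bottom: Center (payoff 4).
Mutual best responses occur at (Top, Center) and (Middle, Right); at each, neither player gains by switching.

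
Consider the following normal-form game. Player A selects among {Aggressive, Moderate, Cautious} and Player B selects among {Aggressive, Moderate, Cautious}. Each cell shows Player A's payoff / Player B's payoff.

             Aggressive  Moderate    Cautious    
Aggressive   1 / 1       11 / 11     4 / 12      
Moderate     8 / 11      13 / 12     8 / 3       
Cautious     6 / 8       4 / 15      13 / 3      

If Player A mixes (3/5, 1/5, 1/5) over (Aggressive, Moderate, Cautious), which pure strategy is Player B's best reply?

Compute Player B's expected payoff from each pure strategy against the given mix.
Aggressive: (3/5)·1 + (1/5)·11 + (1/5)·8 = 22/5
Moderate: (3/5)·11 + (1/5)·12 + (1/5)·15 = 12
Cautious: (3/5)·12 + (1/5)·3 + (1/5)·3 = 42/5
Highest expected payoff is 12, from Moderate.

Moderate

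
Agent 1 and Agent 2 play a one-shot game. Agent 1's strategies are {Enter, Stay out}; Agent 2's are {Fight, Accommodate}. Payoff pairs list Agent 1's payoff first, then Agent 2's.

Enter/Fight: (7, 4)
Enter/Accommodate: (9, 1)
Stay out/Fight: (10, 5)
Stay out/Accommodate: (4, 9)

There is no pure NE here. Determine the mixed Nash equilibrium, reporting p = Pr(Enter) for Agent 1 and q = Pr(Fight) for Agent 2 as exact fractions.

p = 4/7, q = 5/8

In a mixed NE each player is indifferent between their pure strategies, so the opponent's mix sets the indifference.
Agent 2 indifferent between Fight and Accommodate: p·4 + (1−p)·5 = p·1 + (1−p)·9 ⟹ 5 + (-1)p = 9 + (-8)p ⟹ p = 4/7.
Agent 1 indifferent between Enter and Stay out: q·7 + (1−q)·9 = q·10 + (1−q)·4 ⟹ 9 + (-2)q = 4 + 6q ⟹ q = 5/8.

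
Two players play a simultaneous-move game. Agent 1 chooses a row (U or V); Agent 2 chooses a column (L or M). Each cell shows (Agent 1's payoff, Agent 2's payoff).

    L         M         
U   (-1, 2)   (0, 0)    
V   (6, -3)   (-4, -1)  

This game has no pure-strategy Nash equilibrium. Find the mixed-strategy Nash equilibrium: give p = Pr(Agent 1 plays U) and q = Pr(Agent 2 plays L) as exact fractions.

p = 1/2, q = 4/11

Each player's mixing probability is pinned down by making the *other* player indifferent.
Agent 2 indifferent between L and M: p·2 + (1−p)·(-3) = p·0 + (1−p)·(-1) ⟹ (-3) + 5p = (-1) + 1p ⟹ p = 1/2.
Agent 1 indifferent between U and V: q·(-1) + (1−q)·0 = q·6 + (1−q)·(-4) ⟹ 0 + (-1)q = (-4) + 10q ⟹ q = 4/11.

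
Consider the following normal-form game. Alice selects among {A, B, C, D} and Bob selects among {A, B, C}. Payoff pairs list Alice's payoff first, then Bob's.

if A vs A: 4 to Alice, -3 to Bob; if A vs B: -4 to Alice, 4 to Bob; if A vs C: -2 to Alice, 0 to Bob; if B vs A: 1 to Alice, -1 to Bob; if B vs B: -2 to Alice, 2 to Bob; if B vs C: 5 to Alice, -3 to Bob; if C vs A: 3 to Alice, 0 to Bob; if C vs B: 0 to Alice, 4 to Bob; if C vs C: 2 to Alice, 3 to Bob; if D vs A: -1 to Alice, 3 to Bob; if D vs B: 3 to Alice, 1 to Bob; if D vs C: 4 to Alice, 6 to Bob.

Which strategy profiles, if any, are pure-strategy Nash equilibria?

No pure-strategy Nash equilibrium

Check mutual best responses: a cell is a NE iff neither player can gain by unilaterally deviating.
Alice's best responses — vs A: A (payoff 4); vs B: D (payoff 3); vs C: B (payoff 5).
Bob's best responses — vs A: B (payoff 4); vs B: B (payoff 2); vs C: B (payoff 4); vs D: C (payoff 6).
No cell has both players best-responding. For instance, Alice's best reply to C is B, but against B Bob prefers B over C.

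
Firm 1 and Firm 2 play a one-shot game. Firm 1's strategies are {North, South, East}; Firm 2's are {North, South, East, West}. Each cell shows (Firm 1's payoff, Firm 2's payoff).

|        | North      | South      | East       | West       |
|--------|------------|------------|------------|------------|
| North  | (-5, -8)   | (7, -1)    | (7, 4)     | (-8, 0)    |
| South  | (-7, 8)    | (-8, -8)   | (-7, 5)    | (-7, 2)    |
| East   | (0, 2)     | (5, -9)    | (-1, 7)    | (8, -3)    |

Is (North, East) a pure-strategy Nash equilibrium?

Holding Firm 2 at East: Firm 1 gets 7 from North, versus -7 from South, -1 from East. No profitable deviation for Firm 1.
Holding Firm 1 at North: Firm 2 gets 4 from East, versus -8 from North, -1 from South, 0 from West. No profitable deviation for Firm 2 either.

Yes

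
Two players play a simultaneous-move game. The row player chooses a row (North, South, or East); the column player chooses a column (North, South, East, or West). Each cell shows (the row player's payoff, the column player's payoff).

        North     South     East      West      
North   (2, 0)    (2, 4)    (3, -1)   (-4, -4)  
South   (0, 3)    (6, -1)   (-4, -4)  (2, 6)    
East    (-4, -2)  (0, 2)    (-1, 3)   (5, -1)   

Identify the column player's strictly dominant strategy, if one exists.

None

A strategy is strictly dominant if it gives the column player a strictly higher payoff than every other strategy, against every choice by the opponent.
North is not dominant: against North, South gives 4 > 0.
South is not dominant: against South, North gives 3 > -1.
East is not dominant: against North, North gives 0 > -1.
West is not dominant: against North, North gives 0 > -4.
No single strategy is best against every opponent action.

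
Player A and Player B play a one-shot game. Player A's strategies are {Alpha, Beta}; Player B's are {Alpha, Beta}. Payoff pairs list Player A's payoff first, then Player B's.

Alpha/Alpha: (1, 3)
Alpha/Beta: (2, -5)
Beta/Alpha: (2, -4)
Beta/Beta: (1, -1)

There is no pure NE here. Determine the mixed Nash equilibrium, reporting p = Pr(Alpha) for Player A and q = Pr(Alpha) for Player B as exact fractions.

In a mixed NE each player is indifferent between their pure strategies, so the opponent's mix sets the indifference.
Player B indifferent between Alpha and Beta: p·3 + (1−p)·(-4) = p·(-5) + (1−p)·(-1) ⟹ (-4) + 7p = (-1) + (-4)p ⟹ p = 3/11.
Player A indifferent between Alpha and Beta: q·1 + (1−q)·2 = q·2 + (1−q)·1 ⟹ 2 + (-1)q = 1 + 1q ⟹ q = 1/2.

p = 3/11, q = 1/2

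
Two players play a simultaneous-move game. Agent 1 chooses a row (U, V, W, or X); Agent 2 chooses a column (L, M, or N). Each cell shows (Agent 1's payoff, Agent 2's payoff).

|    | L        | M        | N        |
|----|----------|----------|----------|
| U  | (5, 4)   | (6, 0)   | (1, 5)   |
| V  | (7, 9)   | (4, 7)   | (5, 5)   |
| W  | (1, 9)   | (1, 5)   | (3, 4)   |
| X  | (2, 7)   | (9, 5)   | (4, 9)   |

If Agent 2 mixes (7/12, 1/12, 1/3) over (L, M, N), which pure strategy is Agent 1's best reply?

Compute Agent 1's expected payoff from each pure strategy against the given mix.
U: (7/12)·5 + (1/12)·6 + (1/3)·1 = 15/4
V: (7/12)·7 + (1/12)·4 + (1/3)·5 = 73/12
W: (7/12)·1 + (1/12)·1 + (1/3)·3 = 5/3
X: (7/12)·2 + (1/12)·9 + (1/3)·4 = 13/4
Highest expected payoff is 73/12, from V.

V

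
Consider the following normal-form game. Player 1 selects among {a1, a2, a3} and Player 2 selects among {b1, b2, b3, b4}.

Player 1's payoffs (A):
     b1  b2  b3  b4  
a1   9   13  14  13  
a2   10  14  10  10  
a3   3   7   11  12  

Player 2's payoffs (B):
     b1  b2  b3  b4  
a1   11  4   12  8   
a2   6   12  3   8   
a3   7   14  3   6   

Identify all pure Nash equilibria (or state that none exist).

Check mutual best responses: a cell is a NE iff neither player can gain by unilaterally deviating.
Player 1's best responses — vs b1: a2 (payoff 10); vs b2: a2 (payoff 14); vs b3: a1 (payoff 14); vs b4: a1 (payoff 13).
Player 2's best responses — vs a1: b3 (payoff 12); vs a2: b2 (payoff 12); vs a3: b2 (payoff 14).
Mutual best responses occur at (a1, b3) and (a2, b2); at each, neither player gains by switching.

(a1, b3) and (a2, b2)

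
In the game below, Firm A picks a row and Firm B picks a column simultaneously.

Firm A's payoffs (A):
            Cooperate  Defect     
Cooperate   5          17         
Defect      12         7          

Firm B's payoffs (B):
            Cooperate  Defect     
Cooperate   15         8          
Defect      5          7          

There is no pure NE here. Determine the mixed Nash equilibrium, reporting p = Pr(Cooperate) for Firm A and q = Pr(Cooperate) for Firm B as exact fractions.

In a mixed NE each player is indifferent between their pure strategies, so the opponent's mix sets the indifference.
Firm B indifferent between Cooperate and Defect: p·15 + (1−p)·5 = p·8 + (1−p)·7 ⟹ 5 + 10p = 7 + 1p ⟹ p = 2/9.
Firm A indifferent between Cooperate and Defect: q·5 + (1−q)·17 = q·12 + (1−q)·7 ⟹ 17 + (-12)q = 7 + 5q ⟹ q = 10/17.

p = 2/9, q = 10/17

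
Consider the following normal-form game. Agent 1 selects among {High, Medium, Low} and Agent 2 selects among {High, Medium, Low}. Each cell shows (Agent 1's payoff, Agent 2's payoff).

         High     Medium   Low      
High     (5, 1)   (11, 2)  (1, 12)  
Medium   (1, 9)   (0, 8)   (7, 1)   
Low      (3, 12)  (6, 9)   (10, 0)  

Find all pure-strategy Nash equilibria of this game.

No pure-strategy Nash equilibrium

Find each player's best response to every opponent strategy; NE are the intersections.
Agent 1's best responses — vs High: High (payoff 5); vs Medium: High (payoff 11); vs Low: Low (payoff 10).
Agent 2's best responses — vs High: Low (payoff 12); vs Medium: High (payoff 9); vs Low: High (payoff 12).
No cell has both players best-responding. For instance, Agent 1's best reply to Medium is High, but against High Agent 2 prefers Low over Medium.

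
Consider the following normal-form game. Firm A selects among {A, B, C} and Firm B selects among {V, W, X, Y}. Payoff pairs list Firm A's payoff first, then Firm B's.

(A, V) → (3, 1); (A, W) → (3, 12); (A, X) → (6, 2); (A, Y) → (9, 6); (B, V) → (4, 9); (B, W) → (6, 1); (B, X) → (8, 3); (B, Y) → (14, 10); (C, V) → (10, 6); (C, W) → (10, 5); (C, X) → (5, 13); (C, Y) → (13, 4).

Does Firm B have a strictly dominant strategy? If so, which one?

Check whether one of Firm B's strategies beats all alternatives regardless of what the opponent does.
V is not dominant: against A, W gives 12 > 1.
W is not dominant: against B, V gives 9 > 1.
X is not dominant: against A, W gives 12 > 2.
Y is not dominant: against A, W gives 12 > 6.
No single strategy is best against every opponent action.

None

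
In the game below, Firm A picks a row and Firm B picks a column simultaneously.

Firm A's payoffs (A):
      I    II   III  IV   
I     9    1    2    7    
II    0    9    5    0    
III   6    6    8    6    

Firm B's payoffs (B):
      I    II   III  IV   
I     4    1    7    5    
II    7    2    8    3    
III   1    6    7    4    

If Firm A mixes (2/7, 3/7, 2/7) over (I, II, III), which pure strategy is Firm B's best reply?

III

Firm B's best reply maximizes expected payoff against the mix.
I: (2/7)·4 + (3/7)·7 + (2/7)·1 = 31/7
II: (2/7)·1 + (3/7)·2 + (2/7)·6 = 20/7
III: (2/7)·7 + (3/7)·8 + (2/7)·7 = 52/7
IV: (2/7)·5 + (3/7)·3 + (2/7)·4 = 27/7
Highest expected payoff is 52/7, from III.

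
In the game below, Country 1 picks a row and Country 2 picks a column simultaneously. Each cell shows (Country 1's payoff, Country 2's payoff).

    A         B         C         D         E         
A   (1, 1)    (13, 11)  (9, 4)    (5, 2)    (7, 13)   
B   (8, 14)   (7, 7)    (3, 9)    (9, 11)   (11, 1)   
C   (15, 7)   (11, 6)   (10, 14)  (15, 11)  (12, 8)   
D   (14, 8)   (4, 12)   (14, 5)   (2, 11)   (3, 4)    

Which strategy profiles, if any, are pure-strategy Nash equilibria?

None

A profile is a Nash equilibrium when each player is best-responding to the other.
Country 1's best responses — vs A: C (payoff 15); vs B: A (payoff 13); vs C: D (payoff 14); vs D: C (payoff 15); vs E: C (payoff 12).
Country 2's best responses — vs A: E (payoff 13); vs B: A (payoff 14); vs C: C (payoff 14); vs D: B (payoff 12).
No cell has both players best-responding. For instance, Country 1's best reply to C is D, but against D Country 2 prefers B over C.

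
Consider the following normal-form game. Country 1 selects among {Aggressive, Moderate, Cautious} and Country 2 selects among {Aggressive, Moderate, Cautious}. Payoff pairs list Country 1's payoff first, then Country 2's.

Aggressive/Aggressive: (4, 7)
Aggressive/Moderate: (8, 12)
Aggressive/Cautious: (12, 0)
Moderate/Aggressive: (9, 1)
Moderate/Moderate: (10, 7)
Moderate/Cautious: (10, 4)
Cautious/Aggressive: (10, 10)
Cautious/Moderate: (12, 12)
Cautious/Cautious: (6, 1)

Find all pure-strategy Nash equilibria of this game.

Check mutual best responses: a cell is a NE iff neither player can gain by unilaterally deviating.
Country 1's best responses — vs Aggressive: Cautious (payoff 10); vs Moderate: Cautious (payoff 12); vs Cautious: Aggressive (payoff 12).
Country 2's best responses — vs Aggressive: Moderate (payoff 12); vs Moderate: Moderate (payoff 7); vs Cautious: Moderate (payoff 12).
The only mutual best response is (Cautious, Moderate); neither player gains by switching there.

(Cautious, Moderate)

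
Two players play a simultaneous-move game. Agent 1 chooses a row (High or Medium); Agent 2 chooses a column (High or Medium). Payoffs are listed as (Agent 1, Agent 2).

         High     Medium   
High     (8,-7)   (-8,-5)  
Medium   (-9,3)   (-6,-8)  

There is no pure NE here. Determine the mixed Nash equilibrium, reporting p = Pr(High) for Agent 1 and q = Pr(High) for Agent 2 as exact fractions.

In a mixed NE each player is indifferent between their pure strategies, so the opponent's mix sets the indifference.
Agent 2 indifferent between High and Medium: p·(-7) + (1−p)·3 = p·(-5) + (1−p)·(-8) ⟹ 3 + (-10)p = (-8) + 3p ⟹ p = 11/13.
Agent 1 indifferent between High and Medium: q·8 + (1−q)·(-8) = q·(-9) + (1−q)·(-6) ⟹ (-8) + 16q = (-6) + (-3)q ⟹ q = 2/19.

p = 11/13, q = 2/19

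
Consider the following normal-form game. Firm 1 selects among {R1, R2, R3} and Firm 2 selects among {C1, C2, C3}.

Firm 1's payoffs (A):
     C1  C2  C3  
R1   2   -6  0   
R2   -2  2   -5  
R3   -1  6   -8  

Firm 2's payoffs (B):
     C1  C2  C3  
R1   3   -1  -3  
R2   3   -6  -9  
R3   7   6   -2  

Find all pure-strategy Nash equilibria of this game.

A profile is a Nash equilibrium when each player is best-responding to the other.
Firm 1's best responses — vs C1: R1 (payoff 2); vs C2: R3 (payoff 6); vs C3: R1 (payoff 0).
Firm 2's best responses — vs R1: C1 (payoff 3); vs R2: C1 (payoff 3); vs R3: C1 (payoff 7).
The only mutual best response is (R1, C1); neither player gains by switching there.

(R1, C1)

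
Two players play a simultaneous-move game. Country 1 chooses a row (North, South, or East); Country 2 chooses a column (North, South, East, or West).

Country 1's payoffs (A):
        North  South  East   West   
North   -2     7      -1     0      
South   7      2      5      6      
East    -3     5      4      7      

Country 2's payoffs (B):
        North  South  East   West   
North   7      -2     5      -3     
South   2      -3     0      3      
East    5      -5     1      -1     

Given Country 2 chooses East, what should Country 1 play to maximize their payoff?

South

With Country 2 fixed at East, Country 1's payoffs are: North → -1, South → 5, East → 4.
The maximum is 5, achieved by South.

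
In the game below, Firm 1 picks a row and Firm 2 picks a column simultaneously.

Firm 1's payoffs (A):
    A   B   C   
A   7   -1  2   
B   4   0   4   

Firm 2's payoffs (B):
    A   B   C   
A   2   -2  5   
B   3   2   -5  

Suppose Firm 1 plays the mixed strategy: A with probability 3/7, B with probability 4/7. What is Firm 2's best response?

Compute Firm 2's expected payoff from each pure strategy against the given mix.
A: (3/7)·2 + (4/7)·3 = 18/7
B: (3/7)·(-2) + (4/7)·2 = 2/7
C: (3/7)·5 + (4/7)·(-5) = -5/7
Highest expected payoff is 18/7, from A.

A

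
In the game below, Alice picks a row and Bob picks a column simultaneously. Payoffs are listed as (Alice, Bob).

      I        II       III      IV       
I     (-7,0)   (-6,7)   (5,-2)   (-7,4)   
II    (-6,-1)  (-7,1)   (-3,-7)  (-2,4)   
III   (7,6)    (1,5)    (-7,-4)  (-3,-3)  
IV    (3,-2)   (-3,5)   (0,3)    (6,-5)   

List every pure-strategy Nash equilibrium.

Find each player's best response to every opponent strategy; NE are the intersections.
Alice's best responses — vs I: III (payoff 7); vs II: III (payoff 1); vs III: I (payoff 5); vs IV: IV (payoff 6).
Bob's best responses — vs I: II (payoff 7); vs II: IV (payoff 4); vs III: I (payoff 6); vs IV: II (payoff 5).
The only mutual best response is (III, I); neither player gains by switching there.

(III, I)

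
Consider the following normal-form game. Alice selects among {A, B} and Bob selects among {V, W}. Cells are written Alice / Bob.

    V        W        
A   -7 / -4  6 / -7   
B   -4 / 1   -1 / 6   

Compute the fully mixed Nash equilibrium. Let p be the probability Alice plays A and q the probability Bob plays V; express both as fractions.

Each player's mixing probability is pinned down by making the *other* player indifferent.
Bob indifferent between V and W: p·(-4) + (1−p)·1 = p·(-7) + (1−p)·6 ⟹ 1 + (-5)p = 6 + (-13)p ⟹ p = 5/8.
Alice indifferent between A and B: q·(-7) + (1−q)·6 = q·(-4) + (1−q)·(-1) ⟹ 6 + (-13)q = (-1) + (-3)q ⟹ q = 7/10.

p = 5/8, q = 7/10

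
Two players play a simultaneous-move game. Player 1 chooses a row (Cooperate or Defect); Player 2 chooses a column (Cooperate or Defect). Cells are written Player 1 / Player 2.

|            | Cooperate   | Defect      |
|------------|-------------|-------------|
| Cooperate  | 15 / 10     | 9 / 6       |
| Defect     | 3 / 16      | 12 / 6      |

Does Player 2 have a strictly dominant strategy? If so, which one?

Cooperate

Check whether one of Player 2's strategies beats all alternatives regardless of what the opponent does.
Cooperate strictly dominates: vs Cooperate: 10 > 6; vs Defect: 16 > 6.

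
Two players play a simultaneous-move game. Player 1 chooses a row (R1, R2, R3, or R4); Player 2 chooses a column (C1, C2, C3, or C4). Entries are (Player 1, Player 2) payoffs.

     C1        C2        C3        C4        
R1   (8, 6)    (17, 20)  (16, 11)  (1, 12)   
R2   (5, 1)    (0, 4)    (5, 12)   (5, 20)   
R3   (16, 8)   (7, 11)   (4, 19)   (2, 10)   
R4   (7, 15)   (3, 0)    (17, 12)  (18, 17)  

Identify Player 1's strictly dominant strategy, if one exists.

Check whether one of Player 1's strategies beats all alternatives regardless of what the opponent does.
R1 is not dominant: against C1, R3 gives 16 > 8.
R2 is not dominant: against C1, R1 gives 8 > 5.
R3 is not dominant: against C2, R1 gives 17 > 7.
R4 is not dominant: against C1, R1 gives 8 > 7.
No single strategy is best against every opponent action.

None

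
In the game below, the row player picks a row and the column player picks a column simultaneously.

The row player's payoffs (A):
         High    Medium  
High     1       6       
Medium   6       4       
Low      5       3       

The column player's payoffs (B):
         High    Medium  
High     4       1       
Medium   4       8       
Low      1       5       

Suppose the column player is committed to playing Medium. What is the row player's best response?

High

With the column player fixed at Medium, the row player's payoffs are: High → 6, Medium → 4, Low → 3.
The maximum is 6, achieved by High.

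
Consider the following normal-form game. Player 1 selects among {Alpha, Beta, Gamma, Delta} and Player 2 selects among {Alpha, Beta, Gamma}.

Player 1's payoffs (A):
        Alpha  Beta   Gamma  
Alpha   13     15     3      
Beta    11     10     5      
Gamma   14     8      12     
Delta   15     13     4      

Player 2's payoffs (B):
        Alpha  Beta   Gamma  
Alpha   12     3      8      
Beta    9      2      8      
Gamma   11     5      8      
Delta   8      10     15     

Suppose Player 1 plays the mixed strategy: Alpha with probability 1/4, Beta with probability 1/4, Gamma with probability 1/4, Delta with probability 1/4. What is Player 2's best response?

Compute Player 2's expected payoff from each pure strategy against the given mix.
Alpha: (1/4)·12 + (1/4)·9 + (1/4)·11 + (1/4)·8 = 10
Beta: (1/4)·3 + (1/4)·2 + (1/4)·5 + (1/4)·10 = 5
Gamma: (1/4)·8 + (1/4)·8 + (1/4)·8 + (1/4)·15 = 39/4
Highest expected payoff is 10, from Alpha.

Alpha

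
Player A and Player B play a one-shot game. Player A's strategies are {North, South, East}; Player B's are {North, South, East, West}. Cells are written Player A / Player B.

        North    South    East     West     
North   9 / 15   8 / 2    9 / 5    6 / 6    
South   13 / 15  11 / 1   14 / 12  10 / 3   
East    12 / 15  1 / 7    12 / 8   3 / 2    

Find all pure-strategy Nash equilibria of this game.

Find each player's best response to every opponent strategy; NE are the intersections.
Player A's best responses — vs North: South (payoff 13); vs South: South (payoff 11); vs East: South (payoff 14); vs West: South (payoff 10).
Player B's best responses — vs North: North (payoff 15); vs South: North (payoff 15); vs East: North (payoff 15).
The only mutual best response is (South, North); neither player gains by switching there.

(South, North)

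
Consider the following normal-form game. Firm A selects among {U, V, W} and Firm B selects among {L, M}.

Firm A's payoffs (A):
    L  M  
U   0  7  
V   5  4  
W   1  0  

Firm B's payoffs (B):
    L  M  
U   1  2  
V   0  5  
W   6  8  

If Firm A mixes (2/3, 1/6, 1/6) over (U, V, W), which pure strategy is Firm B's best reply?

M

Compute Firm B's expected payoff from each pure strategy against the given mix.
L: (2/3)·1 + (1/6)·0 + (1/6)·6 = 5/3
M: (2/3)·2 + (1/6)·5 + (1/6)·8 = 7/2
Highest expected payoff is 7/2, from M.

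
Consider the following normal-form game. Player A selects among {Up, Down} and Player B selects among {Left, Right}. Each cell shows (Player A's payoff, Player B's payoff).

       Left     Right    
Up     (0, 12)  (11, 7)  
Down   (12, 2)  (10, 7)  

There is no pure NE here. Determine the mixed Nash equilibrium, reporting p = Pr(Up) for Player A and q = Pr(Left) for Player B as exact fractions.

p = 1/2, q = 1/13

Each player's mixing probability is pinned down by making the *other* player indifferent.
Player B indifferent between Left and Right: p·12 + (1−p)·2 = p·7 + (1−p)·7 ⟹ 2 + 10p = 7 + 0p ⟹ p = 1/2.
Player A indifferent between Up and Down: q·0 + (1−q)·11 = q·12 + (1−q)·10 ⟹ 11 + (-11)q = 10 + 2q ⟹ q = 1/13.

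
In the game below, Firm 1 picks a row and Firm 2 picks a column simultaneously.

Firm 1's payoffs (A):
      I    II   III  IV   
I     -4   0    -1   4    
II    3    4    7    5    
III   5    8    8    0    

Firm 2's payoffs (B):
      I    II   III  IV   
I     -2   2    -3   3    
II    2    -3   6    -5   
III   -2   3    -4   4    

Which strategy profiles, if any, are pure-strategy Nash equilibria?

There is no pure-strategy Nash equilibrium

Check mutual best responses: a cell is a NE iff neither player can gain by unilaterally deviating.
Firm 1's best responses — vs I: III (payoff 5); vs II: III (payoff 8); vs III: III (payoff 8); vs IV: II (payoff 5).
Firm 2's best responses — vs I: IV (payoff 3); vs II: III (payoff 6); vs III: IV (payoff 4).
No cell has both players best-responding. For instance, Firm 1's best reply to II is III, but against III Firm 2 prefers IV over II.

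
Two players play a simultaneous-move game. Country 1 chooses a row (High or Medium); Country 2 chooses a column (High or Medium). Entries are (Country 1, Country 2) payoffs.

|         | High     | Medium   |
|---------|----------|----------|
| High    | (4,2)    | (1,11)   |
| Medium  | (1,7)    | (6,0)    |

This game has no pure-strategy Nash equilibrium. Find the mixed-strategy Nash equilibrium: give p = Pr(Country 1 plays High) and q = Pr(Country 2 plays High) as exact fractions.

Each player's mixing probability is pinned down by making the *other* player indifferent.
Country 2 indifferent between High and Medium: p·2 + (1−p)·7 = p·11 + (1−p)·0 ⟹ 7 + (-5)p = 0 + 11p ⟹ p = 7/16.
Country 1 indifferent between High and Medium: q·4 + (1−q)·1 = q·1 + (1−q)·6 ⟹ 1 + 3q = 6 + (-5)q ⟹ q = 5/8.

p = 7/16, q = 5/8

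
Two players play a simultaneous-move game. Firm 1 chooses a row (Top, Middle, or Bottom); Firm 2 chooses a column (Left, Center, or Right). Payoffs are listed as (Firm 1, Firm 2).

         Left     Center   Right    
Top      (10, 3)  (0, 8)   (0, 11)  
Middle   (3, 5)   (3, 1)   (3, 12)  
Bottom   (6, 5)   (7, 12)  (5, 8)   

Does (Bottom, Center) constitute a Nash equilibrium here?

Yes

Holding Firm 2 at Center: Firm 1 gets 7 from Bottom, versus 0 from Top, 3 from Middle. No profitable deviation for Firm 1.
Holding Firm 1 at Bottom: Firm 2 gets 12 from Center, versus 5 from Left, 8 from Right. No profitable deviation for Firm 2 either.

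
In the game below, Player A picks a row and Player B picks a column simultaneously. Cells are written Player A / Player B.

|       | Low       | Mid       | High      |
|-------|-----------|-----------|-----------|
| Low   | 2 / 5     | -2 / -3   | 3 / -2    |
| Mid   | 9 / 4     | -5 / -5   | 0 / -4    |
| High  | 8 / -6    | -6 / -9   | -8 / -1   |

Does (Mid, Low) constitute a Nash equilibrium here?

Holding Player B at Low: Player A gets 9 from Mid, versus 2 from Low, 8 from High. No profitable deviation for Player A.
Holding Player A at Mid: Player B gets 4 from Low, versus -5 from Mid, -4 from High. No profitable deviation for Player B either.

Yes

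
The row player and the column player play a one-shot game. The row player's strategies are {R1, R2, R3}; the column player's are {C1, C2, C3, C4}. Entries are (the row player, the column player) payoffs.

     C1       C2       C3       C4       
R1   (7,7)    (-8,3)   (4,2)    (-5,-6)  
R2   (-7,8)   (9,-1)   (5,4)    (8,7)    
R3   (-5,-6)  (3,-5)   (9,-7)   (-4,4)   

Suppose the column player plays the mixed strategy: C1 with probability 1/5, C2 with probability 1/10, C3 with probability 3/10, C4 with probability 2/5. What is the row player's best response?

Compute the row player's expected payoff from each pure strategy against the given mix.
R1: (1/5)·7 + (1/10)·(-8) + (3/10)·4 + (2/5)·(-5) = -1/5
R2: (1/5)·(-7) + (1/10)·9 + (3/10)·5 + (2/5)·8 = 21/5
R3: (1/5)·(-5) + (1/10)·3 + (3/10)·9 + (2/5)·(-4) = 2/5
Highest expected payoff is 21/5, from R2.

R2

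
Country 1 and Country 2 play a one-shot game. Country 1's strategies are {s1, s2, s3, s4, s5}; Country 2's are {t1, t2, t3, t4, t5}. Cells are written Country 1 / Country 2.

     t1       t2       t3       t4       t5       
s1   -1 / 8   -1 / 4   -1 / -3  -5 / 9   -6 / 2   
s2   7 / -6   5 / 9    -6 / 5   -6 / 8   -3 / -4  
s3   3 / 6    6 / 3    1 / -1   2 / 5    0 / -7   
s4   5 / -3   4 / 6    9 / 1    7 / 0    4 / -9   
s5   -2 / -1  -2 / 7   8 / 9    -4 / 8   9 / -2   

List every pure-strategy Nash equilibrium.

There is no pure-strategy Nash equilibrium

Check mutual best responses: a cell is a NE iff neither player can gain by unilaterally deviating.
Country 1's best responses — vs t1: s2 (payoff 7); vs t2: s3 (payoff 6); vs t3: s4 (payoff 9); vs t4: s4 (payoff 7); vs t5: s5 (payoff 9).
Country 2's best responses — vs s1: t4 (payoff 9); vs s2: t2 (payoff 9); vs s3: t1 (payoff 6); vs s4: t2 (payoff 6); vs s5: t3 (payoff 9).
No cell has both players best-responding. For instance, Country 1's best reply to t4 is s4, but against s4 Country 2 prefers t2 over t4.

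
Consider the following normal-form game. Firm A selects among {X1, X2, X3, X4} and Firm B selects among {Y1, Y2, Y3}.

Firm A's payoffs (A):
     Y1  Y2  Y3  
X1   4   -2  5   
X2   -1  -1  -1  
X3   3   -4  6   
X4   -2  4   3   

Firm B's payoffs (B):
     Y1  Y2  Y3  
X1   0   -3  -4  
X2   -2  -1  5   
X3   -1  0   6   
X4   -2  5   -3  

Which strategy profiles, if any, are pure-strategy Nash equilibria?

(X1, Y1), (X3, Y3), and (X4, Y2)

Find each player's best response to every opponent strategy; NE are the intersections.
Firm A's best responses — vs Y1: X1 (payoff 4); vs Y2: X4 (payoff 4); vs Y3: X3 (payoff 6).
Firm B's best responses — vs X1: Y1 (payoff 0); vs X2: Y3 (payoff 5); vs X3: Y3 (payoff 6); vs X4: Y2 (payoff 5).
Mutual best responses occur at (X1, Y1), (X3, Y3), and (X4, Y2); at each, neither player gains by switching.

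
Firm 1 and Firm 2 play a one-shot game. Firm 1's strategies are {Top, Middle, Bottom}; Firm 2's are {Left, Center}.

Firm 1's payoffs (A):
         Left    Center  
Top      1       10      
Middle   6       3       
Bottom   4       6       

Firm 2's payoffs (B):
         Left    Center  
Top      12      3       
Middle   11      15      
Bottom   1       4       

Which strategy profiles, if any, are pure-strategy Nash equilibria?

There is no pure-strategy Nash equilibrium

Check mutual best responses: a cell is a NE iff neither player can gain by unilaterally deviating.
Firm 1's best responses — vs Left: Middle (payoff 6); vs Center: Top (payoff 10).
Firm 2's best responses — vs Top: Left (payoff 12); vs Middle: Center (payoff 15); vs Bottom: Center (payoff 4).
No cell has both players best-responding. For instance, Firm 1's best reply to Center is Top, but against Top Firm 2 prefers Left over Center.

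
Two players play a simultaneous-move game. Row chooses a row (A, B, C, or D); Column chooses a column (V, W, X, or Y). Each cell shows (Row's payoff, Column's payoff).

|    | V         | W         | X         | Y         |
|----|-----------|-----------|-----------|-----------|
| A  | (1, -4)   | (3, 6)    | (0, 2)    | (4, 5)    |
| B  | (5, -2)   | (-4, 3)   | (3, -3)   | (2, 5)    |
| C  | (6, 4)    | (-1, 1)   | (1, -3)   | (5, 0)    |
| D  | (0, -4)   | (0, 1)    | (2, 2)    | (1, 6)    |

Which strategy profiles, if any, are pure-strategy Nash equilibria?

(A, W) and (C, V)

A profile is a Nash equilibrium when each player is best-responding to the other.
Row's best responses — vs V: C (payoff 6); vs W: A (payoff 3); vs X: B (payoff 3); vs Y: C (payoff 5).
Column's best responses — vs A: W (payoff 6); vs B: Y (payoff 5); vs C: V (payoff 4); vs D: Y (payoff 6).
Mutual best responses occur at (A, W) and (C, V); at each, neither player gains by switching.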